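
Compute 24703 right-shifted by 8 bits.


0b110000001111111 >> 8 = 0b1100000 = 96

96


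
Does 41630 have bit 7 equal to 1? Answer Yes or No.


0b1010001010011110, bit 7 = 1. Yes

Yes


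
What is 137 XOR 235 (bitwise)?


0b10001001 ^ 0b11101011 = 0b1100010 = 98

98


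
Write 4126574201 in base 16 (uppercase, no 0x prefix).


4126574201 = F5F68679 hex

F5F68679


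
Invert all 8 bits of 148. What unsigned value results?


148 ^ 255 = 107

107


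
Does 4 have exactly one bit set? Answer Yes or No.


0b100. Only one bit set => Yes

Yes


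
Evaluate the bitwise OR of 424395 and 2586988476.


0b1100111100111001011 | 0b10011010001100100100111110111100 = 0b10011010001101100111111111111111 = 2587262975

2587262975


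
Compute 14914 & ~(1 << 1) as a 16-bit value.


14914 & ~(1 << 1) = 14912

14912


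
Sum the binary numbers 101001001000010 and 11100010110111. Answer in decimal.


101001001000010 + 11100010110111 = 1000101011111001 = 35577

35577


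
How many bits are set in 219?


0b11011011 has 6 set bits

6


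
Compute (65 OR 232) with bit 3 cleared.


Step 1: 65 | 232 = 233
Step 2: 233 & ~(1 << 3) = 225

225


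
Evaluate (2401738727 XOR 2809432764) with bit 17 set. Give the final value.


Step 1: 2401738727 ^ 2809432764 = 676533595
Step 2: 676533595 | (1 << 17) = 676533595 | 131072 = 676533595

676533595


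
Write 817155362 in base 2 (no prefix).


817155362 = 110000101101001100110100100010 in binary

110000101101001100110100100010


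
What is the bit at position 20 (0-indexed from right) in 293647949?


0b10001100000001011011001001101, position 20 = 0

0


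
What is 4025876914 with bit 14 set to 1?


4025876914 | (1 << 14) = 4025876914 | 16384 = 4025893298

4025893298


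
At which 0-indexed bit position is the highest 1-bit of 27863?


0b110110011010111. Highest set bit at position 14

14


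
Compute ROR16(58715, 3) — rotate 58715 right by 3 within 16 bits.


Rotate 0b1110010101011011 right by 3 (16-bit) = 0b111110010101011 = 31915

31915


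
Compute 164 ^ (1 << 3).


164 ^ (1 << 3) = 164 ^ 8 = 172

172


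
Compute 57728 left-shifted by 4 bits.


0b1110000110000000 << 4 = 0b11100001100000000000 = 923648

923648


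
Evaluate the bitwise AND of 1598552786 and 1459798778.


0b1011111010001111111101011010010 & 0b1010111000000101100001011111010 = 0b1010111000000101100001011010010 = 1459798738

1459798738


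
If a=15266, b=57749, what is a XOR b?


15266 ^ 57749 = 55863

55863


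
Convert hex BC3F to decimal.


BC3F hex = 48191 decimal

48191


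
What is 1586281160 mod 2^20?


1586281160 & 1048575 = 834248

834248


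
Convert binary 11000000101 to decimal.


11000000101 in decimal = 1541

1541


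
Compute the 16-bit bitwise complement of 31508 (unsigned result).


~0b111101100010100 = 0b1000010011101011 = 34027 (16-bit unsigned)

34027


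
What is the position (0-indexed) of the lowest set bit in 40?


0b101000. Lowest set bit at position 3

3


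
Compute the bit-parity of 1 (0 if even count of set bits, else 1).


0b1 has 1 ones => parity 1

1


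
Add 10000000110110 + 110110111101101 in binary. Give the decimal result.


10000000110110 + 110110111101101 = 1000111000100011 = 36387

36387


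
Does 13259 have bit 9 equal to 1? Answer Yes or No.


0b11001111001011, bit 9 = 1. Yes

Yes


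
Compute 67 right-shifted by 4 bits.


0b1000011 >> 4 = 0b100 = 4

4


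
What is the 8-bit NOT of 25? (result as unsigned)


~0b11001 = 0b11100110 = 230 (8-bit unsigned)

230


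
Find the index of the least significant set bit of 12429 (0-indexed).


0b11000010001101. Lowest set bit at position 0

0


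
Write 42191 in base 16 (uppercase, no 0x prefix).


42191 = A4CF hex

A4CF


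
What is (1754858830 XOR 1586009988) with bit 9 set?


Step 1: 1754858830 ^ 1586009988 = 907121354
Step 2: 907121354 | (1 << 9) = 907121354 | 512 = 907121354

907121354


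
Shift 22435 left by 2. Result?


0b101011110100011 << 2 = 0b10101111010001100 = 89740

89740


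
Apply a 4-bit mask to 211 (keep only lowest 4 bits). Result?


211 & 15 = 3

3


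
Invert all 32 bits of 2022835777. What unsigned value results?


2022835777 ^ 4294967295 = 2272131518

2272131518


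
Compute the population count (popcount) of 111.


0b1101111 has 6 set bits

6


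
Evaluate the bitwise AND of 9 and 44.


0b1001 & 0b101100 = 0b1000 = 8

8


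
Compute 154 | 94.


0b10011010 | 0b1011110 = 0b11011110 = 222

222


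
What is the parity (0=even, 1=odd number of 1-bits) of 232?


0b11101000 has 4 ones => parity 0

0


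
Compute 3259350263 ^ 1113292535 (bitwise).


0b11000010010001011011110011110111 ^ 0b1000010010110110111111011110111 = 0b10000000000111101100001000000000 = 2149499392

2149499392


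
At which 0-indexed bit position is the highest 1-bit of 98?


0b1100010. Highest set bit at position 6

6


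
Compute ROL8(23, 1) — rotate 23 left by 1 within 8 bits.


Rotate 0b10111 left by 1 (8-bit) = 0b101110 = 46

46


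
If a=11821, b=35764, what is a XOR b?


11821 ^ 35764 = 42393

42393


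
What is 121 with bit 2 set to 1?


121 | (1 << 2) = 121 | 4 = 125

125


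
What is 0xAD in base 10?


AD hex = 173 decimal

173


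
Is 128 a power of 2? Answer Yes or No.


0b10000000. Only one bit set => Yes

Yes


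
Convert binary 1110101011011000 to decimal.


1110101011011000 in decimal = 60120

60120


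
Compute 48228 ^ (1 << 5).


48228 ^ (1 << 5) = 48228 ^ 32 = 48196

48196


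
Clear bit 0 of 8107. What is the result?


8107 & ~(1 << 0) = 8106

8106


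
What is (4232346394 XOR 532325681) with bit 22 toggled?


Step 1: 4232346394 ^ 532325681 = 3825131051
Step 2: 3825131051 ^ (1 << 22) = 3825131051 ^ 4194304 = 3820936747

3820936747


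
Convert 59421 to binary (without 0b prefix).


59421 = 1110100000011101 in binary

1110100000011101


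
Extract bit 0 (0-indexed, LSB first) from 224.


0b11100000, position 0 = 0

0


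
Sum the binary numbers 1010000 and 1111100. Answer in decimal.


1010000 + 1111100 = 11001100 = 204

204


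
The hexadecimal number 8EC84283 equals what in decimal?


8EC84283 hex = 2395488899 decimal

2395488899


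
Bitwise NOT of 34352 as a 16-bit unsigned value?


~0b1000011000110000 = 0b111100111001111 = 31183 (16-bit unsigned)

31183


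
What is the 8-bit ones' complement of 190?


190 ^ 255 = 65

65


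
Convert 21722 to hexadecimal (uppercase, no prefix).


21722 = 54DA hex

54DA


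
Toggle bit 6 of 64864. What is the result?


64864 ^ (1 << 6) = 64864 ^ 64 = 64800

64800


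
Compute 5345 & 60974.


0b1010011100001 & 0b1110111000101110 = 0b10000100000 = 1056

1056


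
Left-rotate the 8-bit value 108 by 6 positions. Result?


Rotate 0b1101100 left by 6 (8-bit) = 0b11011 = 27

27


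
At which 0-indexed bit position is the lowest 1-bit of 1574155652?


0b1011101110100111011010110000100. Lowest set bit at position 2

2


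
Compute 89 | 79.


0b1011001 | 0b1001111 = 0b1011111 = 95

95


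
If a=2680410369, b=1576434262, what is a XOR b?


2680410369 ^ 1576434262 = 3258297175

3258297175


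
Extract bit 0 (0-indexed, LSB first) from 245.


0b11110101, position 0 = 1

1


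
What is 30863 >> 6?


0b111100010001111 >> 6 = 0b111100010 = 482

482


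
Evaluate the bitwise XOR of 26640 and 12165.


0b110100000010000 ^ 0b10111110000101 = 0b100011110010101 = 18325

18325


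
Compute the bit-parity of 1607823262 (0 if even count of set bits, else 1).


0b1011111110101010110111110011110 has 22 ones => parity 0

0


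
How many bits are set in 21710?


0b101010011001110 has 8 set bits

8


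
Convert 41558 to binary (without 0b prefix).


41558 = 1010001001010110 in binary

1010001001010110


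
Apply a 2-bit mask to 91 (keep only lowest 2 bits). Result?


91 & 3 = 3

3


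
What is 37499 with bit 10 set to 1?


37499 | (1 << 10) = 37499 | 1024 = 38523

38523


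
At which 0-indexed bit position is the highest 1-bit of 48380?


0b1011110011111100. Highest set bit at position 15

15


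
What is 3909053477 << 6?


0b11101000111111110110110000100101 << 6 = 0b11101000111111110110110000100101000000 = 250179422528

250179422528


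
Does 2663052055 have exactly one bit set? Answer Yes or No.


0b10011110101110101111001100010111. Multiple bits set => No

No


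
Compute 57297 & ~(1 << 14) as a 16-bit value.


57297 & ~(1 << 14) = 40913

40913


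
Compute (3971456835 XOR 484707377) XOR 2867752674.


Step 1: 3971456835 ^ 484707377 = 4032009074
Step 2: 4032009074 ^ 2867752674 = 1522400656

1522400656


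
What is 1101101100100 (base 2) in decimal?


1101101100100 in decimal = 7012

7012


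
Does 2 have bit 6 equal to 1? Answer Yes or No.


0b10, bit 6 = 0. No

No


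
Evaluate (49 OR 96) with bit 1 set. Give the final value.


Step 1: 49 | 96 = 113
Step 2: 113 | (1 << 1) = 113 | 2 = 115

115


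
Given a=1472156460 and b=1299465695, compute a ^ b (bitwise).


1472156460 ^ 1299465695 = 449517299

449517299


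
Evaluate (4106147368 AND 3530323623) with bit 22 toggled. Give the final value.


Step 1: 4106147368 & 3530323623 = 3492566560
Step 2: 3492566560 ^ (1 << 22) = 3492566560 ^ 4194304 = 3496760864

3496760864


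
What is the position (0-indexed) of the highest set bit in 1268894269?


0b1001011101000011100101000111101. Highest set bit at position 30

30


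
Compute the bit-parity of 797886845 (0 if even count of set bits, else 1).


0b101111100011101100100101111101 has 19 ones => parity 1

1


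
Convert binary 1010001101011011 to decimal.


1010001101011011 in decimal = 41819

41819


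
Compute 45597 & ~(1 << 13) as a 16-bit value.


45597 & ~(1 << 13) = 37405

37405


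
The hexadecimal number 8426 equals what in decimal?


8426 hex = 33830 decimal

33830


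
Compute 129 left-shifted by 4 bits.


0b10000001 << 4 = 0b100000010000 = 2064

2064


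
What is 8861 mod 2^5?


8861 & 31 = 29

29


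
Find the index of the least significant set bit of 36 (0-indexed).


0b100100. Lowest set bit at position 2

2


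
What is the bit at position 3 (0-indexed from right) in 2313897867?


0b10001001111010110100011110001011, position 3 = 1

1


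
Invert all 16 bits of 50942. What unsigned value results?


50942 ^ 65535 = 14593

14593


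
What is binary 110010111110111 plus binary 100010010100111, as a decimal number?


110010111110111 + 100010010100111 = 1010101010011110 = 43678

43678


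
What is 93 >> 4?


0b1011101 >> 4 = 0b101 = 5

5


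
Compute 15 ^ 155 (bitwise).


0b1111 ^ 0b10011011 = 0b10010100 = 148

148


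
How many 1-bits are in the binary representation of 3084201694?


0b10110111110101010010111011011110 has 21 set bits

21


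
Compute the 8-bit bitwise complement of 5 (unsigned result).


~0b101 = 0b11111010 = 250 (8-bit unsigned)

250


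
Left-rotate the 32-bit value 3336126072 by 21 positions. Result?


Rotate 0b11000110110110010011111001111000 left by 21 (32-bit) = 0b11001111000110001101101100100111 = 3474512679

3474512679


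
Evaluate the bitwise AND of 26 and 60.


0b11010 & 0b111100 = 0b11000 = 24

24


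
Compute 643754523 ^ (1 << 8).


643754523 ^ (1 << 8) = 643754523 ^ 256 = 643754779

643754779


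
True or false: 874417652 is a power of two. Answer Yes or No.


0b110100000111101000110111110100. Multiple bits set => No

No


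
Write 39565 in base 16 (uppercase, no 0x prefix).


39565 = 9A8D hex

9A8D


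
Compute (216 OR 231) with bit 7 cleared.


Step 1: 216 | 231 = 255
Step 2: 255 & ~(1 << 7) = 127

127


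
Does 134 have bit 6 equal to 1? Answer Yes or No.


0b10000110, bit 6 = 0. No

No


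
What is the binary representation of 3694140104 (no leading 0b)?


3694140104 = 11011100001100000001101011001000 in binary

11011100001100000001101011001000


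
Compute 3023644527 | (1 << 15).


3023644527 | (1 << 15) = 3023644527 | 32768 = 3023677295

3023677295


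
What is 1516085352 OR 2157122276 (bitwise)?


0b1011010010111011010000001101000 | 0b10000000100100110001001011100100 = 0b11011010110111111011001011101100 = 3672093420

3672093420


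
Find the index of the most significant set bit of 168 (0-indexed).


0b10101000. Highest set bit at position 7

7


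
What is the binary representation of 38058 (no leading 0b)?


38058 = 1001010010101010 in binary

1001010010101010


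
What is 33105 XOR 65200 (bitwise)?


0b1000000101010001 ^ 0b1111111010110000 = 0b111111111100001 = 32737

32737


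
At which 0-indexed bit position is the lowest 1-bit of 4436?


0b1000101010100. Lowest set bit at position 2

2


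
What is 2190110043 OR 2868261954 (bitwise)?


0b10000010100010100110110101011011 | 0b10101010111101100011010001000010 = 0b10101010111111100111110101011011 = 2868804955

2868804955


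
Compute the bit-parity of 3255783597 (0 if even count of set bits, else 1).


0b11000010000011110101000010101101 has 14 ones => parity 0

0


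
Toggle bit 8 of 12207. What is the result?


12207 ^ (1 << 8) = 12207 ^ 256 = 11951

11951


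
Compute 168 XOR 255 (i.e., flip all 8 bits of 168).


168 ^ 255 = 87

87


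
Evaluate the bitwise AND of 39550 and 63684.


0b1001101001111110 & 0b1111100011000100 = 0b1001100001000100 = 38980

38980


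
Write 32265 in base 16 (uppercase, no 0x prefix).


32265 = 7E09 hex

7E09


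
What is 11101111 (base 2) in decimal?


11101111 in decimal = 239

239


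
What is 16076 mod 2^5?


16076 & 31 = 12

12


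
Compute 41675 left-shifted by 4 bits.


0b1010001011001011 << 4 = 0b10100010110010110000 = 666800

666800


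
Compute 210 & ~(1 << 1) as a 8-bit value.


210 & ~(1 << 1) = 208

208


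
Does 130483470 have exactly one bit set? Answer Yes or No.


0b111110001110000010100001110. Multiple bits set => No

No


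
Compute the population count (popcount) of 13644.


0b11010101001100 has 7 set bits

7


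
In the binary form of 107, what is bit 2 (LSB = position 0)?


0b1101011, position 2 = 0

0


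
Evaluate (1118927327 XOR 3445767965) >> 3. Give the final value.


Step 1: 1118927327 ^ 3445767965 = 2412988098
Step 2: 2412988098 >> 3 = 301623512

301623512


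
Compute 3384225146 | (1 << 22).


3384225146 | (1 << 22) = 3384225146 | 4194304 = 3388419450

3388419450


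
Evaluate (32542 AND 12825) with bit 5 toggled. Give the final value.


Step 1: 32542 & 12825 = 12824
Step 2: 12824 ^ (1 << 5) = 12824 ^ 32 = 12856

12856


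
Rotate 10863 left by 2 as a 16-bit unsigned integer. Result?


Rotate 0b10101001101111 left by 2 (16-bit) = 0b1010100110111100 = 43452

43452


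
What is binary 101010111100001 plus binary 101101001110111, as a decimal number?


101010111100001 + 101101001110111 = 1011000001011000 = 45144

45144


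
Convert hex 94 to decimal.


94 hex = 148 decimal

148


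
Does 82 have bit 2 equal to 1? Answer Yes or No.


0b1010010, bit 2 = 0. No

No


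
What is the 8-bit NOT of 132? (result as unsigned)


~0b10000100 = 0b1111011 = 123 (8-bit unsigned)

123


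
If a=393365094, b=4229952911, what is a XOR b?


393365094 ^ 4229952911 = 3949835241

3949835241


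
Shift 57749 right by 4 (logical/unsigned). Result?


0b1110000110010101 >> 4 = 0b111000011001 = 3609

3609


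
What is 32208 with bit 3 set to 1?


32208 | (1 << 3) = 32208 | 8 = 32216

32216


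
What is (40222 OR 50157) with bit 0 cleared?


Step 1: 40222 | 50157 = 57343
Step 2: 57343 & ~(1 << 0) = 57342

57342


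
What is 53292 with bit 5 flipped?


53292 ^ (1 << 5) = 53292 ^ 32 = 53260

53260


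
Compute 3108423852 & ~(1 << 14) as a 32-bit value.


3108423852 & ~(1 << 14) = 3108407468

3108407468


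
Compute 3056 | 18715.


0b101111110000 | 0b100100100011011 = 0b100101111111011 = 19451

19451


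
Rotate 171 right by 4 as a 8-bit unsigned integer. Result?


Rotate 0b10101011 right by 4 (8-bit) = 0b10111010 = 186

186


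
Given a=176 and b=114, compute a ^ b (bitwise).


176 ^ 114 = 194

194


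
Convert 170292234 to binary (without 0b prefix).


170292234 = 1010001001100111010000001010 in binary

1010001001100111010000001010


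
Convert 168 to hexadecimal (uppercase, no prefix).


168 = A8 hex

A8


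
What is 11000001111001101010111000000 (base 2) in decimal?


11000001111001101010111000000 in decimal = 406640064

406640064


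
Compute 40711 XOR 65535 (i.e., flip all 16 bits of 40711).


40711 ^ 65535 = 24824

24824


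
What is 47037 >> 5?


0b1011011110111101 >> 5 = 0b10110111101 = 1469

1469


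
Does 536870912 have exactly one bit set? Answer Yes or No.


0b100000000000000000000000000000. Only one bit set => Yes

Yes


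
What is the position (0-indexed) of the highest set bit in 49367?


0b1100000011010111. Highest set bit at position 15

15


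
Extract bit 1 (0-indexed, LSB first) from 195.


0b11000011, position 1 = 1

1


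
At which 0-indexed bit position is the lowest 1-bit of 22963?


0b101100110110011. Lowest set bit at position 0

0


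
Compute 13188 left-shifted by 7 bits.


0b11001110000100 << 7 = 0b110011100001000000000 = 1688064

1688064


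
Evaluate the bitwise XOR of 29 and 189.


0b11101 ^ 0b10111101 = 0b10100000 = 160

160


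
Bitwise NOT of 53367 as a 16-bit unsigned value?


~0b1101000001110111 = 0b10111110001000 = 12168 (16-bit unsigned)

12168


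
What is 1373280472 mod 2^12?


1373280472 & 4095 = 2264

2264


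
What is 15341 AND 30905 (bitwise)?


0b11101111101101 & 0b111100010111001 = 0b11100010101001 = 14505

14505


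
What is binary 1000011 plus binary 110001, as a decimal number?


1000011 + 110001 = 1110100 = 116

116


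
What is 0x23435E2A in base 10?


23435E2A hex = 591617578 decimal

591617578


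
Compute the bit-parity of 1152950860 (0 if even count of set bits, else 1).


0b1000100101110001010001001001100 has 12 ones => parity 0

0


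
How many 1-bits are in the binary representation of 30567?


0b111011101100111 has 11 set bits

11


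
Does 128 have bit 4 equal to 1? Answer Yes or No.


0b10000000, bit 4 = 0. No

No


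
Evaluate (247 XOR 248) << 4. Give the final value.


Step 1: 247 ^ 248 = 15
Step 2: 15 << 4 = 240

240


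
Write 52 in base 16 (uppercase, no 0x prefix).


52 = 34 hex

34


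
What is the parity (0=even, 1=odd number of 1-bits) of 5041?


0b1001110110001 has 7 ones => parity 1

1


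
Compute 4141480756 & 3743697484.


0b11110110110110011111101100110100 & 0b11011111001001000100101001001100 = 0b11010110000000000100101000000100 = 3590343172

3590343172


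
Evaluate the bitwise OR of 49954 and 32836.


0b1100001100100010 | 0b1000000001000100 = 0b1100001101100110 = 50022

50022


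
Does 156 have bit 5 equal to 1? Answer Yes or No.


0b10011100, bit 5 = 0. No

No


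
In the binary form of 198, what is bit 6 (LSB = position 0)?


0b11000110, position 6 = 1

1


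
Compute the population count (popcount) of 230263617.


0b1101101110011000101101000001 has 14 set bits

14


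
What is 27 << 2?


0b11011 << 2 = 0b1101100 = 108

108


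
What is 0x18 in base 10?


18 hex = 24 decimal

24


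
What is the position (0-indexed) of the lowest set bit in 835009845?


0b110001110001010011110100110101. Lowest set bit at position 0

0


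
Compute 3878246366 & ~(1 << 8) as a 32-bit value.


3878246366 & ~(1 << 8) = 3878246110

3878246110


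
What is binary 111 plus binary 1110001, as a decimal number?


111 + 1110001 = 1111000 = 120

120


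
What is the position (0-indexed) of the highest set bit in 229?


0b11100101. Highest set bit at position 7

7


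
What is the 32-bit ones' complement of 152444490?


152444490 ^ 4294967295 = 4142522805

4142522805


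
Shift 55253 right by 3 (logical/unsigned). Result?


0b1101011111010101 >> 3 = 0b1101011111010 = 6906

6906


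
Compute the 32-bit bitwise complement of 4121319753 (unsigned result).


~0b11110101101001100101100101001001 = 0b1010010110011010011010110110 = 173647542 (32-bit unsigned)

173647542


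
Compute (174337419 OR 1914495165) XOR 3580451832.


Step 1: 174337419 | 1914495165 = 2055007679
Step 2: 2055007679 ^ 3580451832 = 2937435719

2937435719


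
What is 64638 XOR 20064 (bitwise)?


0b1111110001111110 ^ 0b100111001100000 = 0b1011001000011110 = 45598

45598


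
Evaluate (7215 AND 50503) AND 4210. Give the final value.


Step 1: 7215 & 50503 = 1031
Step 2: 1031 & 4210 = 2

2


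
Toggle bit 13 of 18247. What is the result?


18247 ^ (1 << 13) = 18247 ^ 8192 = 26439

26439


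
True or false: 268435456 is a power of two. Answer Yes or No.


0b10000000000000000000000000000. Only one bit set => Yes

Yes


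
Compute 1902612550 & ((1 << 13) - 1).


1902612550 & 8191 = 4166

4166


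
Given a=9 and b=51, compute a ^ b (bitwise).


9 ^ 51 = 58

58


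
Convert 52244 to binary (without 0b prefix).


52244 = 1100110000010100 in binary

1100110000010100


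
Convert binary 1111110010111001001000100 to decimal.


1111110010111001001000100 in decimal = 33124932

33124932


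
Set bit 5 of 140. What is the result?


140 | (1 << 5) = 140 | 32 = 172

172


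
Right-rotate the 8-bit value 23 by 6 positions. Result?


Rotate 0b10111 right by 6 (8-bit) = 0b1011100 = 92

92


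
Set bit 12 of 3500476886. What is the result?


3500476886 | (1 << 12) = 3500476886 | 4096 = 3500480982

3500480982


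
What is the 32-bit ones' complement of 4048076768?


4048076768 ^ 4294967295 = 246890527

246890527


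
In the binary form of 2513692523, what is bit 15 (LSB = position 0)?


0b10010101110100111110011101101011, position 15 = 1

1


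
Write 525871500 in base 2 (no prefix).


525871500 = 11111010110000010100110001100 in binary

11111010110000010100110001100


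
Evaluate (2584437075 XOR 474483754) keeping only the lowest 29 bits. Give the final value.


Step 1: 2584437075 ^ 474483754 = 2252565881
Step 2: 2252565881 & 536870911 = 105082233

105082233


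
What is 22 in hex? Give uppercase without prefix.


22 = 16 hex

16


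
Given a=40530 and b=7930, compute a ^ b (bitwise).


40530 ^ 7930 = 32936

32936


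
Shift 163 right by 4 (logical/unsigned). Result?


0b10100011 >> 4 = 0b1010 = 10

10


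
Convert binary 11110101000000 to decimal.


11110101000000 in decimal = 15680

15680


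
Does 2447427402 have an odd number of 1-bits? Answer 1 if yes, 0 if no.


0b10010001111000001100011101001010 has 14 ones => parity 0

0


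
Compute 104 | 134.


0b1101000 | 0b10000110 = 0b11101110 = 238

238


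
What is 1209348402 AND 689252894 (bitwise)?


0b1001000000101010011000100110010 & 0b101001000101010010101000011110 = 0b1000000101010010000000010010 = 135602194

135602194


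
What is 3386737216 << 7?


0b11001001110111011000001001000000 << 7 = 0b110010011101110110000010010000000000000 = 433502363648

433502363648


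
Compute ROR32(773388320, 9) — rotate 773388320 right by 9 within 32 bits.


Rotate 0b101110000110001111100000100000 right by 9 (32-bit) = 0b10000000101110000110001111100 = 269945980

269945980


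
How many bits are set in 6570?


0b1100110101010 has 7 set bits

7


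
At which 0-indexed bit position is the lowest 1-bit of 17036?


0b100001010001100. Lowest set bit at position 2

2


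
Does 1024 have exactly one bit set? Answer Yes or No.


0b10000000000. Only one bit set => Yes

Yes


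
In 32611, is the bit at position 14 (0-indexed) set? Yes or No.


0b111111101100011, bit 14 = 1. Yes

Yes


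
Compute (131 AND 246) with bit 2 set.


Step 1: 131 & 246 = 130
Step 2: 130 | (1 << 2) = 130 | 4 = 134

134


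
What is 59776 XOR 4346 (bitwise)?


0b1110100110000000 ^ 0b1000011111010 = 0b1111100101111010 = 63866

63866


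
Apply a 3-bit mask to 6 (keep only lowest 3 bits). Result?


6 & 7 = 6

6


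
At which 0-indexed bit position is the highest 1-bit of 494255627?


0b11101011101011011111000001011. Highest set bit at position 28

28


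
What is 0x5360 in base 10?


5360 hex = 21344 decimal

21344


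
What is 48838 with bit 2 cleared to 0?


48838 & ~(1 << 2) = 48834

48834


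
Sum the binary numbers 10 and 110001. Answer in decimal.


10 + 110001 = 110011 = 51

51


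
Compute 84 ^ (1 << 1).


84 ^ (1 << 1) = 84 ^ 2 = 86

86


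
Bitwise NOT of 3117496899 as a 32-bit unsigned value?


~0b10111001110100010011101001000011 = 0b1000110001011101100010110111100 = 1177470396 (32-bit unsigned)

1177470396


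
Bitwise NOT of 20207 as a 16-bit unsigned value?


~0b100111011101111 = 0b1011000100010000 = 45328 (16-bit unsigned)

45328


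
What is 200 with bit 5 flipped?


200 ^ (1 << 5) = 200 ^ 32 = 232

232


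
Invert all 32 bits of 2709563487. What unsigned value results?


2709563487 ^ 4294967295 = 1585403808

1585403808


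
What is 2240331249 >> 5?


0b10000101100010001011110111110001 >> 5 = 0b100001011000100010111101111 = 70010351

70010351


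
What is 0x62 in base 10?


62 hex = 98 decimal

98


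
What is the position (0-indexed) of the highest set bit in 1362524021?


0b1010001001101100111011101110101. Highest set bit at position 30

30


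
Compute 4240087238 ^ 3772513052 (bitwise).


0b11111100101110101001100011000110 ^ 0b11100000110110111111101100011100 = 0b11100011000010110001111011010 = 476144602

476144602


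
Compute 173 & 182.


0b10101101 & 0b10110110 = 0b10100100 = 164

164


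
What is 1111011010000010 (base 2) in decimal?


1111011010000010 in decimal = 63106

63106


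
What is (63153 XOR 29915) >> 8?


Step 1: 63153 ^ 29915 = 33386
Step 2: 33386 >> 8 = 130

130


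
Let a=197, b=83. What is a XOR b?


197 ^ 83 = 150

150


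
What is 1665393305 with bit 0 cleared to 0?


1665393305 & ~(1 << 0) = 1665393304

1665393304


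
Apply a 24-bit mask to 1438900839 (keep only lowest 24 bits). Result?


1438900839 & 16777215 = 12837479

12837479


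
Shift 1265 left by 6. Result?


0b10011110001 << 6 = 0b10011110001000000 = 80960

80960


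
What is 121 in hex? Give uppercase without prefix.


121 = 79 hex

79


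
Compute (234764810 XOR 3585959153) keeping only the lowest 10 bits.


Step 1: 234764810 ^ 3585959153 = 3628293883
Step 2: 3628293883 & 1023 = 763

763


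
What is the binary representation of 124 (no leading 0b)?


124 = 1111100 in binary

1111100


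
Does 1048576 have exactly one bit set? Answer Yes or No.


0b100000000000000000000. Only one bit set => Yes

Yes


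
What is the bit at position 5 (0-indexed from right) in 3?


0b11, position 5 = 0

0


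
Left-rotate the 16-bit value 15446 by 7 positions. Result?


Rotate 0b11110001010110 left by 7 (16-bit) = 0b10101100011110 = 11038

11038


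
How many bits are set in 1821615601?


0b1101100100100111010010111110001 has 17 set bits

17


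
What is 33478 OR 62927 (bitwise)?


0b1000001011000110 | 0b1111010111001111 = 0b1111011111001111 = 63439

63439


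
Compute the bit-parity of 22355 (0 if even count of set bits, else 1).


0b101011101010011 has 9 ones => parity 1

1


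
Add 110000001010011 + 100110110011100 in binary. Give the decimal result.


110000001010011 + 100110110011100 = 1010110111101111 = 44527

44527


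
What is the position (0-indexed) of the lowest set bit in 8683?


0b10000111101011. Lowest set bit at position 0

0


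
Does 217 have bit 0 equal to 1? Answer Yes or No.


0b11011001, bit 0 = 1. Yes

Yes


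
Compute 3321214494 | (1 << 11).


3321214494 | (1 << 11) = 3321214494 | 2048 = 3321216542

3321216542


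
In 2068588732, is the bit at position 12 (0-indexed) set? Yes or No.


0b1111011010011000010100010111100, bit 12 = 0. No

No


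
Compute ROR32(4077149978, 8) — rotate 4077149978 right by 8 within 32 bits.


Rotate 0b11110011000001000101111100011010 right by 8 (32-bit) = 0b11010111100110000010001011111 = 452133983

452133983


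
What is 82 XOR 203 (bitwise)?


0b1010010 ^ 0b11001011 = 0b10011001 = 153

153


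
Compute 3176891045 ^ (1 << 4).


3176891045 ^ (1 << 4) = 3176891045 ^ 16 = 3176891061

3176891061


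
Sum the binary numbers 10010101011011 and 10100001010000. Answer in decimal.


10010101011011 + 10100001010000 = 100110110101011 = 19883

19883


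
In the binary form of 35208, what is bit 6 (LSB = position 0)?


0b1000100110001000, position 6 = 0

0


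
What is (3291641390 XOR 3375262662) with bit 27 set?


Step 1: 3291641390 ^ 3375262662 = 219946472
Step 2: 219946472 | (1 << 27) = 219946472 | 134217728 = 219946472

219946472


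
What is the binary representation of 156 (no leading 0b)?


156 = 10011100 in binary

10011100


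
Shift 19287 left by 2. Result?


0b100101101010111 << 2 = 0b10010110101011100 = 77148

77148


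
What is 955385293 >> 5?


0b111000111100100000010111001101 >> 5 = 0b1110001111001000000101110 = 29855790

29855790


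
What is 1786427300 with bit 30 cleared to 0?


1786427300 & ~(1 << 30) = 712685476

712685476


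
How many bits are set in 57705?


0b1110000101101001 has 8 set bits

8


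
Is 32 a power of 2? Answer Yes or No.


0b100000. Only one bit set => Yes

Yes


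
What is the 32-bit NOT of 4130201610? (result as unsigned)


~0b11110110001011011110000000001010 = 0b1001110100100001111111110101 = 164765685 (32-bit unsigned)

164765685


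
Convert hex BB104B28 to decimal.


BB104B28 hex = 3138407208 decimal

3138407208


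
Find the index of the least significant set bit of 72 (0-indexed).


0b1001000. Lowest set bit at position 3

3


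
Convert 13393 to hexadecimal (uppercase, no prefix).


13393 = 3451 hex

3451


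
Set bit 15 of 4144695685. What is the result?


4144695685 | (1 << 15) = 4144695685 | 32768 = 4144728453

4144728453


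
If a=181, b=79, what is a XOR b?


181 ^ 79 = 250

250


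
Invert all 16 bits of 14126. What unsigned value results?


14126 ^ 65535 = 51409

51409


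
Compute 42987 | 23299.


0b1010011111101011 | 0b101101100000011 = 0b1111111111101011 = 65515

65515


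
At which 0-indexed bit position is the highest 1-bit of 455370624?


0b11011001001000110011110000000. Highest set bit at position 28

28


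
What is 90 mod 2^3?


90 & 7 = 2

2


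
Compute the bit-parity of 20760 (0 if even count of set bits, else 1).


0b101000100011000 has 5 ones => parity 1

1


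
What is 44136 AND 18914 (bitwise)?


0b1010110001101000 & 0b100100111100010 = 0b100001100000 = 2144

2144


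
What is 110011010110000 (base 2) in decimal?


110011010110000 in decimal = 26288

26288


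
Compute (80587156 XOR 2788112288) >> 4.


Step 1: 80587156 ^ 2788112288 = 2732760628
Step 2: 2732760628 >> 4 = 170797539

170797539


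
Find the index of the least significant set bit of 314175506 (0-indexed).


0b10010101110011111000000010010. Lowest set bit at position 1

1


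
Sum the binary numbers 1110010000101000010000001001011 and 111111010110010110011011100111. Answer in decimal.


1110010000101000010000001001011 + 111111010110010110011011100111 = 10110001011011011000011100110010 = 2976745266

2976745266


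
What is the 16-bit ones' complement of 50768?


50768 ^ 65535 = 14767

14767


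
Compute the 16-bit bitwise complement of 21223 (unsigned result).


~0b101001011100111 = 0b1010110100011000 = 44312 (16-bit unsigned)

44312


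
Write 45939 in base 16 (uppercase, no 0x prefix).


45939 = B373 hex

B373


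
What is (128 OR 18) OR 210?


Step 1: 128 | 18 = 146
Step 2: 146 | 210 = 210

210


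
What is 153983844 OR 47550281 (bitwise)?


0b1001001011011001101101100100 | 0b10110101011000111101001001 = 0b1011111111011001111101101101 = 201170797

201170797


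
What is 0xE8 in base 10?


E8 hex = 232 decimal

232


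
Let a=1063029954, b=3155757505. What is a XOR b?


1063029954 ^ 3155757505 = 2202371331

2202371331


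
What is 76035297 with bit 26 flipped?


76035297 ^ (1 << 26) = 76035297 ^ 67108864 = 8926433

8926433


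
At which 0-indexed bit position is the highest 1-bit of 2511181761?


0b10010101101011011001011111000001. Highest set bit at position 31

31


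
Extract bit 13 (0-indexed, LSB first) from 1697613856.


0b1100101001011111000100000100000, position 13 = 0

0


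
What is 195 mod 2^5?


195 & 31 = 3

3


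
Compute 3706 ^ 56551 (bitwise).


0b111001111010 ^ 0b1101110011100111 = 0b1101001010011101 = 53917

53917


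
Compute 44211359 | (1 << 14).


44211359 | (1 << 14) = 44211359 | 16384 = 44227743

44227743


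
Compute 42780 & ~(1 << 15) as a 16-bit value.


42780 & ~(1 << 15) = 10012

10012


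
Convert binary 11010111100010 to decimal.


11010111100010 in decimal = 13794

13794


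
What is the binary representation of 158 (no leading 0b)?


158 = 10011110 in binary

10011110


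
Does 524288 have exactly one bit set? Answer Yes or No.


0b10000000000000000000. Only one bit set => Yes

Yes


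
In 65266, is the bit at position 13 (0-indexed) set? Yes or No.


0b1111111011110010, bit 13 = 1. Yes

Yes


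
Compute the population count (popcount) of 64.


0b1000000 has 1 set bits

1


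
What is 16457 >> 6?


0b100000001001001 >> 6 = 0b100000001 = 257

257


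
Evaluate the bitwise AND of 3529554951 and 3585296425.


0b11010010011000001011110000000111 & 0b11010101101100110100100000101001 = 0b11010000001000000000100000000001 = 3491760129

3491760129


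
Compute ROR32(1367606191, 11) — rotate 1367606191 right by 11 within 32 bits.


Rotate 0b1010001100001000000001110101111 right by 11 (32-bit) = 0b1110101111010100011000010000000 = 1978282112

1978282112


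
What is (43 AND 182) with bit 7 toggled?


Step 1: 43 & 182 = 34
Step 2: 34 ^ (1 << 7) = 34 ^ 128 = 162

162


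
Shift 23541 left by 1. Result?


0b101101111110101 << 1 = 0b1011011111101010 = 47082

47082


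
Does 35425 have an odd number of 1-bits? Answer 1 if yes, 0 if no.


0b1000101001100001 has 6 ones => parity 0

0


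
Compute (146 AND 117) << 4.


Step 1: 146 & 117 = 16
Step 2: 16 << 4 = 256

256


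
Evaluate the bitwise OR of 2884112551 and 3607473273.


0b10101011111010000001000010100111 | 0b11010111000001011010110001111001 = 0b11111111111011011011110011111111 = 4293770495

4293770495


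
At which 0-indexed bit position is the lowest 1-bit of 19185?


0b100101011110001. Lowest set bit at position 0

0


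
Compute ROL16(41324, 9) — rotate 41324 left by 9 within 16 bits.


Rotate 0b1010000101101100 left by 9 (16-bit) = 0b1101100101000010 = 55618

55618


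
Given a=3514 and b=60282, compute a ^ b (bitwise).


3514 ^ 60282 = 59072

59072


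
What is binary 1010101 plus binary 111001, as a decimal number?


1010101 + 111001 = 10001110 = 142

142


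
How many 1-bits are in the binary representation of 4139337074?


0b11110110101110010100010101110010 has 18 set bits

18


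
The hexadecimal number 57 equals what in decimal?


57 hex = 87 decimal

87


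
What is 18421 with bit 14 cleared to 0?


18421 & ~(1 << 14) = 2037

2037


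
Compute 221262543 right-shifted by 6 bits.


0b1101001100000011001011001111 >> 6 = 0b1101001100000011001011 = 3457227

3457227


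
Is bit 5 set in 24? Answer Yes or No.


0b11000, bit 5 = 0. No

No


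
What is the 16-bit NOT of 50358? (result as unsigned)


~0b1100010010110110 = 0b11101101001001 = 15177 (16-bit unsigned)

15177


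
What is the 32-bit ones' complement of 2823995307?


2823995307 ^ 4294967295 = 1470971988

1470971988


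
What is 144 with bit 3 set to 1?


144 | (1 << 3) = 144 | 8 = 152

152


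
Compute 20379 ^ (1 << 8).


20379 ^ (1 << 8) = 20379 ^ 256 = 20123

20123


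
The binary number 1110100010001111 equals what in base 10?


1110100010001111 in decimal = 59535

59535


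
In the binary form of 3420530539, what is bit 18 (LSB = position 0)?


0b11001011111000010010011101101011, position 18 = 0

0


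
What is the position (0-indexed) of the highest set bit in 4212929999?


0b11111011000111000011010111001111. Highest set bit at position 31

31


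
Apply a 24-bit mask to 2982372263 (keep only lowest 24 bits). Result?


2982372263 & 16777215 = 12805031

12805031


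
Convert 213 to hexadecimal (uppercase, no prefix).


213 = D5 hex

D5


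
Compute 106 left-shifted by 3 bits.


0b1101010 << 3 = 0b1101010000 = 848

848


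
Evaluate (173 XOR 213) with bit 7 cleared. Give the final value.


Step 1: 173 ^ 213 = 120
Step 2: 120 & ~(1 << 7) = 120

120


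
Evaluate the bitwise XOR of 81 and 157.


0b1010001 ^ 0b10011101 = 0b11001100 = 204

204


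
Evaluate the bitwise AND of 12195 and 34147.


0b10111110100011 & 0b1000010101100011 = 0b10100100011 = 1315

1315


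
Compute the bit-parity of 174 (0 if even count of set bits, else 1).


0b10101110 has 5 ones => parity 1

1


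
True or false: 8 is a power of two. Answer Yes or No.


0b1000. Only one bit set => Yes

Yes


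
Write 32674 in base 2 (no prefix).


32674 = 111111110100010 in binary

111111110100010


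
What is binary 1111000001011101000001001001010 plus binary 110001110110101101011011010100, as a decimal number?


1111000001011101000001001001010 + 110001110110101101011011010100 = 10101010000010010101100100011110 = 2852739358

2852739358


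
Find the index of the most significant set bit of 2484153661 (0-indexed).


0b10010100000100010010110100111101. Highest set bit at position 31

31


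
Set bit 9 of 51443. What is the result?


51443 | (1 << 9) = 51443 | 512 = 51955

51955


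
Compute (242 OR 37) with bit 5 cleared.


Step 1: 242 | 37 = 247
Step 2: 247 & ~(1 << 5) = 215

215


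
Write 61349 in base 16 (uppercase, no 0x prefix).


61349 = EFA5 hex

EFA5


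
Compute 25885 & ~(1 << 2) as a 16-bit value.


25885 & ~(1 << 2) = 25881

25881


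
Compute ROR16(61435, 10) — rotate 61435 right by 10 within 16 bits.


Rotate 0b1110111111111011 right by 10 (16-bit) = 0b1111111011111011 = 65275

65275


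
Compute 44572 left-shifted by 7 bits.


0b1010111000011100 << 7 = 0b10101110000111000000000 = 5705216

5705216
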